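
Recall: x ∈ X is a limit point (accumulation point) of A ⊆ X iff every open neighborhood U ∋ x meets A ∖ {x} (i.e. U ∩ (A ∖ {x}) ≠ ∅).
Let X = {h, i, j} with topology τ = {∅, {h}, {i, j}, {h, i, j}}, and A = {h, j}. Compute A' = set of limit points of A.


A' = {i}

For each x ∈ X, list the open sets U ∈ τ with x ∈ U, then check whether U ∩ (A ∖ {x}) ≠ ∅ for every such U.
  x = h: open {h} ∋ x has {h} ∩ (A ∖ {h}) = ∅, so x is NOT a limit point.
  x = i: opens ∋ x are {i, j}, {h, i, j}; each meets A ∖ {i}, so x IS a limit point.
  x = j: open {i, j} ∋ x has {i, j} ∩ (A ∖ {j}) = ∅, so x is NOT a limit point.
Collecting: A' = {i}.


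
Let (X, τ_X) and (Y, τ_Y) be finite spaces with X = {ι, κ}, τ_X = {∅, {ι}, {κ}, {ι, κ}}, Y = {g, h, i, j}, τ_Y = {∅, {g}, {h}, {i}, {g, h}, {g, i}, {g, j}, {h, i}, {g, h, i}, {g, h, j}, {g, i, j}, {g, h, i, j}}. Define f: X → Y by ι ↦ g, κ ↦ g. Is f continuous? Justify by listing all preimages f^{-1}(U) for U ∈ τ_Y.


f IS continuous.

Compute f^{-1}(U) for each U ∈ τ_Y:
  U = ∅: f^{-1}(U) = ∅ ∈ τ_X ✓.
  U = {g}: f^{-1}(U) = {ι, κ} ∈ τ_X ✓.
  U = {h}: f^{-1}(U) = ∅ ∈ τ_X ✓.
  U = {i}: f^{-1}(U) = ∅ ∈ τ_X ✓.
  U = {g, h}: f^{-1}(U) = {ι, κ} ∈ τ_X ✓.
  U = {g, i}: f^{-1}(U) = {ι, κ} ∈ τ_X ✓.
  U = {g, j}: f^{-1}(U) = {ι, κ} ∈ τ_X ✓.
  U = {h, i}: f^{-1}(U) = ∅ ∈ τ_X ✓.
  U = {g, h, i}: f^{-1}(U) = {ι, κ} ∈ τ_X ✓.
  U = {g, h, j}: f^{-1}(U) = {ι, κ} ∈ τ_X ✓.
  U = {g, i, j}: f^{-1}(U) = {ι, κ} ∈ τ_X ✓.
  U = {g, h, i, j}: f^{-1}(U) = {ι, κ} ∈ τ_X ✓.
Every preimage lies in τ_X, so f IS continuous.


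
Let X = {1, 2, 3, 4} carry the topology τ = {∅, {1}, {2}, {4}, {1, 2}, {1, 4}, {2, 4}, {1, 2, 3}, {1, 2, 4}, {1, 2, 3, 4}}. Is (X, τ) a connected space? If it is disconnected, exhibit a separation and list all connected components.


(X, τ) is disconnected; components = [{4}, {1, 2, 3}].

Find clopen sets (U ∈ τ with X ∖ U ∈ τ):
  U = ∅, X ∖ U = {1, 2, 3, 4} — both open, so U is clopen.
  U = {4}, X ∖ U = {1, 2, 3} — both open, so U is clopen.
  U = {1, 2, 3}, X ∖ U = {4} — both open, so U is clopen.
  U = {1, 2, 3, 4}, X ∖ U = ∅ — both open, so U is clopen.
Nontrivial clopen(s) exist: e.g. {1, 2, 3}. So (X, τ) is disconnected.
Compute connected components by grouping points that agree on all clopens:
  component: {4}
  component: {1, 2, 3}


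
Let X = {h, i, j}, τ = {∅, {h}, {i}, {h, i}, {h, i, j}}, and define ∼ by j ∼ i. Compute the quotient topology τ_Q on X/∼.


X/∼ = {[h], [i=j]}; |τ_Q| = 3.

Equivalence classes: [h], [i=j].
Quotient map π: X → X/∼ sends h ↦ [h], i ↦ [i=j], j ↦ [i=j].
For each subset V ⊆ X/∼, compute π^{-1}(V) ⊆ X and check whether π^{-1}(V) ∈ τ. V is open in τ_Q iff π^{-1}(V) ∈ τ.
  V = {}: π^{-1}(V) = ∅ ∈ τ ✓.
  V = {[h]}: π^{-1}(V) = {h} ∈ τ ✓.
  V = {[i=j]}: π^{-1}(V) = {i, j} ∉ τ ✗.
  V = {[h], [i=j]}: π^{-1}(V) = {h, i, j} ∈ τ ✓.
Open sets in the quotient: τ_Q = {{}, {[h]}, {[h], [i=j]}} (3 elements).


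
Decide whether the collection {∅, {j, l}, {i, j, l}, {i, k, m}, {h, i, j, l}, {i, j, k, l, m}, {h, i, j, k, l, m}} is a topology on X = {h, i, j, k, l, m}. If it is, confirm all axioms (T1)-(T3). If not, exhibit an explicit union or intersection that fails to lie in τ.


τ is NOT a topology on X.

Axiom (T1): ∅ ∈ τ? Yes; X ∈ τ? Yes.
Axiom (T2/T3): check pairwise unions and intersections of members of τ.
Counterexample for (T3): {i, j, l} ∩ {i, k, m} = {i} ∉ τ. Therefore τ is NOT a topology.


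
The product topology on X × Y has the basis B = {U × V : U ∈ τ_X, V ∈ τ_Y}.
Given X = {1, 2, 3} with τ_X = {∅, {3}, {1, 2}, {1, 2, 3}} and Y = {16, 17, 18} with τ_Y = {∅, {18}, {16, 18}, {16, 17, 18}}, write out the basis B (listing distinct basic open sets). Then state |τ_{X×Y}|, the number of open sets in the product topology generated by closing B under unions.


Basis B = {∅ × ∅, {3} × {18}, {1, 2} × {18}, {3} × {16, 18}, {1, 2, 3} × {18}, {3} × {16, 17, 18}, {1, 2} × {16, 18}, {1, 2} × {16, 17, 18}, {1, 2, 3} × {16, 18}, {1, 2, 3} × {16, 17, 18}}; |τ_{X×Y}| = 16.

Enumerate products U × V with U ∈ τ_X, V ∈ τ_Y (deduplicated):
  ∅ × ∅ = {} (∅)
  {3} × {18} = {(3,18)}
  {1, 2} × {18} = {(1,18), (2,18)}
  {3} × {16, 18} = {(3,16), (3,18)}
  {1, 2, 3} × {18} = {(1,18), (2,18), (3,18)}
  {3} × {16, 17, 18} = {(3,16), (3,17), (3,18)}
  {1, 2} × {16, 18} = {(1,16), (1,18), (2,16), (2,18)}
  {1, 2} × {16, 17, 18} = {(1,16), (1,17), (1,18), (2,16), (2,17), (2,18)}
  {1, 2, 3} × {16, 18} = {(1,16), (1,18), (2,16), (2,18), (3,16), (3,18)}
  {1, 2, 3} × {16, 17, 18} = {(1,16), (1,17), (1,18), (2,16), (2,17), (2,18), (3,16), (3,17), (3,18)}
These 10 distinct sets form the basis B.
Close under arbitrary unions to get τ_{X×Y}; counting gives |τ_{X×Y}| = 16.


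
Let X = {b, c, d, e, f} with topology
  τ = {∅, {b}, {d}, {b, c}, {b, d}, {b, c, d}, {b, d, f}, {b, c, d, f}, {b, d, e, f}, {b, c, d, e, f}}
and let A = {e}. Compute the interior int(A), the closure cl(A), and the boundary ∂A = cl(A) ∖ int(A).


int(A) = ∅, cl(A) = {e}, ∂A = {e}.

Closed sets in (X, τ) are complements of opens:
  closed(X, τ) = {∅, {c}, {e}, {c, e}, {e, f}, {c, e, f}, {d, e, f}, {b, c, e, f}, {c, d, e, f}, {b, c, d, e, f}}.
int(A) = ⋃ {U ∈ τ : U ⊆ A}. Opens contained in A: ∅.
Taking the union of these: int(A) = ∅.
cl(A) = ⋂ {C closed : A ⊆ C}. Closed sets containing A: {e}, {c, e}, {e, f}, {c, e, f}, {d, e, f}, {b, c, e, f}, {c, d, e, f}, {b, c, d, e, f}.
Intersecting these: cl(A) = {e}.
∂A = cl(A) ∖ int(A) = {e} ∖ ∅ = {e}.


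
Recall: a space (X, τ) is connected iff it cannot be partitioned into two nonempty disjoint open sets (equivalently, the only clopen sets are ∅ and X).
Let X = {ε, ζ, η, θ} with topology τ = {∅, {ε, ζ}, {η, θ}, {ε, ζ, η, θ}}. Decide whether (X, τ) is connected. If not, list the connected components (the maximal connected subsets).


(X, τ) is disconnected; components = [{ε, ζ}, {η, θ}].

Find clopen sets (U ∈ τ with X ∖ U ∈ τ):
  U = ∅, X ∖ U = {ε, ζ, η, θ} — both open, so U is clopen.
  U = {ε, ζ}, X ∖ U = {η, θ} — both open, so U is clopen.
  U = {η, θ}, X ∖ U = {ε, ζ} — both open, so U is clopen.
  U = {ε, ζ, η, θ}, X ∖ U = ∅ — both open, so U is clopen.
Nontrivial clopen(s) exist: e.g. {η, θ}. So (X, τ) is disconnected.
Compute connected components by grouping points that agree on all clopens:
  component: {ε, ζ}
  component: {η, θ}


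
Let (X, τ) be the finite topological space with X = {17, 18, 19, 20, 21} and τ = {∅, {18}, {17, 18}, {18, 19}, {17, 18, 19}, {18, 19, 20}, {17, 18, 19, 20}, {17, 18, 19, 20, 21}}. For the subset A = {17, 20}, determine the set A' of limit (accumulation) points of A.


A' = {21}

For each x ∈ X, list the open sets U ∈ τ with x ∈ U, then check whether U ∩ (A ∖ {x}) ≠ ∅ for every such U.
  x = 17: open {17, 18} ∋ x has {17, 18} ∩ (A ∖ {17}) = ∅, so x is NOT a limit point.
  x = 18: open {18} ∋ x has {18} ∩ (A ∖ {18}) = ∅, so x is NOT a limit point.
  x = 19: open {18, 19} ∋ x has {18, 19} ∩ (A ∖ {19}) = ∅, so x is NOT a limit point.
  x = 20: open {18, 19, 20} ∋ x has {18, 19, 20} ∩ (A ∖ {20}) = ∅, so x is NOT a limit point.
  x = 21: opens ∋ x are {17, 18, 19, 20, 21}; each meets A ∖ {21}, so x IS a limit point.
Collecting: A' = {21}.


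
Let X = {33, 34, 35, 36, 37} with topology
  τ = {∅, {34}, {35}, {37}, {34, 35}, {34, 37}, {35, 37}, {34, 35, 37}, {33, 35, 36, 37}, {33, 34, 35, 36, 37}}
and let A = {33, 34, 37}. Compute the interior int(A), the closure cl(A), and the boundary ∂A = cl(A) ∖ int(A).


int(A) = {34, 37}, cl(A) = {33, 34, 36, 37}, ∂A = {33, 36}.

Closed sets in (X, τ) are complements of opens:
  closed(X, τ) = {∅, {34}, {33, 36}, {33, 34, 36}, {33, 35, 36}, {33, 36, 37}, {33, 34, 35, 36}, {33, 34, 36, 37}, {33, 35, 36, 37}, {33, 34, 35, 36, 37}}.
int(A) = ⋃ {U ∈ τ : U ⊆ A}. Opens contained in A: ∅, {34}, {37}, {34, 37}.
Taking the union of these: int(A) = {34, 37}.
cl(A) = ⋂ {C closed : A ⊆ C}. Closed sets containing A: {33, 34, 36, 37}, {33, 34, 35, 36, 37}.
Intersecting these: cl(A) = {33, 34, 36, 37}.
∂A = cl(A) ∖ int(A) = {33, 34, 36, 37} ∖ {34, 37} = {33, 36}.


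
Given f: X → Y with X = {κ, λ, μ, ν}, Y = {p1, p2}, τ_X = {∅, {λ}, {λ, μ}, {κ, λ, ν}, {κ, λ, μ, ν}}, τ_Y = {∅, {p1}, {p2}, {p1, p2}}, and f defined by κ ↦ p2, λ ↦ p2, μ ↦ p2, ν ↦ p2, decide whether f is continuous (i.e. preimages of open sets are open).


f IS continuous.

Compute f^{-1}(U) for each U ∈ τ_Y:
  U = ∅: f^{-1}(U) = ∅ ∈ τ_X ✓.
  U = {p1}: f^{-1}(U) = ∅ ∈ τ_X ✓.
  U = {p2}: f^{-1}(U) = {κ, λ, μ, ν} ∈ τ_X ✓.
  U = {p1, p2}: f^{-1}(U) = {κ, λ, μ, ν} ∈ τ_X ✓.
Every preimage lies in τ_X, so f IS continuous.


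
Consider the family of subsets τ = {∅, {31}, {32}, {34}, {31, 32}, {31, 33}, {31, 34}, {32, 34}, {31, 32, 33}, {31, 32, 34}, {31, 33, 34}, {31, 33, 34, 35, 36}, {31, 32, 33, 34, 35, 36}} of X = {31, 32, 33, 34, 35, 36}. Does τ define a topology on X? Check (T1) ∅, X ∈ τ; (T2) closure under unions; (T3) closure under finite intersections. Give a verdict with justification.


τ is NOT a topology on X.

Axiom (T1): ∅ ∈ τ? Yes; X ∈ τ? Yes.
Axiom (T2/T3): check pairwise unions and intersections of members of τ.
Counterexample for (T2): {32} ∪ {31, 33, 34} = {31, 32, 33, 34} ∉ τ. Therefore τ is NOT a topology.


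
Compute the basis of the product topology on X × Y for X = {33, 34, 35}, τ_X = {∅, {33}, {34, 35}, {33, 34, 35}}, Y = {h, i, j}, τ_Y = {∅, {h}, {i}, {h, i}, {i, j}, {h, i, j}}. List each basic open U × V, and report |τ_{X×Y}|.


Basis B = {∅ × ∅, {33} × {h}, {33} × {i}, {33} × {h, i}, {33} × {i, j}, {34, 35} × {h}, {34, 35} × {i}, {33} × {h, i, j}, {33, 34, 35} × {h}, {33, 34, 35} × {i}, {34, 35} × {h, i}, {34, 35} × {i, j}, {33, 34, 35} × {h, i}, {33, 34, 35} × {i, j}, {34, 35} × {h, i, j}, {33, 34, 35} × {h, i, j}}; |τ_{X×Y}| = 36.

Enumerate products U × V with U ∈ τ_X, V ∈ τ_Y (deduplicated):
  ∅ × ∅ = {} (∅)
  {33} × {h} = {(33,h)}
  {33} × {i} = {(33,i)}
  {33} × {h, i} = {(33,h), (33,i)}
  {33} × {i, j} = {(33,i), (33,j)}
  {34, 35} × {h} = {(34,h), (35,h)}
  {34, 35} × {i} = {(34,i), (35,i)}
  {33} × {h, i, j} = {(33,h), (33,i), (33,j)}
  {33, 34, 35} × {h} = {(33,h), (34,h), (35,h)}
  {33, 34, 35} × {i} = {(33,i), (34,i), (35,i)}
  {34, 35} × {h, i} = {(34,h), (34,i), (35,h), (35,i)}
  {34, 35} × {i, j} = {(34,i), (34,j), (35,i), (35,j)}
  {33, 34, 35} × {h, i} = {(33,h), (33,i), (34,h), (34,i), (35,h), (35,i)}
  {33, 34, 35} × {i, j} = {(33,i), (33,j), (34,i), (34,j), (35,i), (35,j)}
  {34, 35} × {h, i, j} = {(34,h), (34,i), (34,j), (35,h), (35,i), (35,j)}
  {33, 34, 35} × {h, i, j} = {(33,h), (33,i), (33,j), (34,h), (34,i), (34,j), (35,h), (35,i), (35,j)}
These 16 distinct sets form the basis B.
Close under arbitrary unions to get τ_{X×Y}; counting gives |τ_{X×Y}| = 36.


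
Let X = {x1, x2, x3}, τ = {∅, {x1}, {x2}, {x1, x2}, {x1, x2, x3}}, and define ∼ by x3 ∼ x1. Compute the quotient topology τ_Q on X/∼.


X/∼ = {[x1=x3], [x2]}; |τ_Q| = 3.

Equivalence classes: [x1=x3], [x2].
Quotient map π: X → X/∼ sends x1 ↦ [x1=x3], x2 ↦ [x2], x3 ↦ [x1=x3].
For each subset V ⊆ X/∼, compute π^{-1}(V) ⊆ X and check whether π^{-1}(V) ∈ τ. V is open in τ_Q iff π^{-1}(V) ∈ τ.
  V = {}: π^{-1}(V) = ∅ ∈ τ ✓.
  V = {[x1=x3]}: π^{-1}(V) = {x1, x3} ∉ τ ✗.
  V = {[x2]}: π^{-1}(V) = {x2} ∈ τ ✓.
  V = {[x1=x3], [x2]}: π^{-1}(V) = {x1, x2, x3} ∈ τ ✓.
Open sets in the quotient: τ_Q = {{}, {[x2]}, {[x1=x3], [x2]}} (3 elements).


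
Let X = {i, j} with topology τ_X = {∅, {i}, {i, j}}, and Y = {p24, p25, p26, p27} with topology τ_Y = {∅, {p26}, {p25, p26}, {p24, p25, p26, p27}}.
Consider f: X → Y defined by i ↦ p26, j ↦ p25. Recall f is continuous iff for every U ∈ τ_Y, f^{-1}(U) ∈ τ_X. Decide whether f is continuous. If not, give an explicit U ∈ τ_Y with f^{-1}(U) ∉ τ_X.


f IS continuous.

Compute f^{-1}(U) for each U ∈ τ_Y:
  U = ∅: f^{-1}(U) = ∅ ∈ τ_X ✓.
  U = {p26}: f^{-1}(U) = {i} ∈ τ_X ✓.
  U = {p25, p26}: f^{-1}(U) = {i, j} ∈ τ_X ✓.
  U = {p24, p25, p26, p27}: f^{-1}(U) = {i, j} ∈ τ_X ✓.
Every preimage lies in τ_X, so f IS continuous.


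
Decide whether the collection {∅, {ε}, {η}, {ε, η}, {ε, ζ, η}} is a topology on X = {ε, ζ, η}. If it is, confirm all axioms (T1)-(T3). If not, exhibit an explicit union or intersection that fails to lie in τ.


τ IS a topology on X.

Axiom (T1): ∅ ∈ τ? Yes; X ∈ τ? Yes.
Axiom (T2/T3): check pairwise unions and intersections of members of τ.
All pairwise intersections and unions checked — each lies in τ. Therefore τ satisfies (T1), (T2), (T3): it IS a topology on X.


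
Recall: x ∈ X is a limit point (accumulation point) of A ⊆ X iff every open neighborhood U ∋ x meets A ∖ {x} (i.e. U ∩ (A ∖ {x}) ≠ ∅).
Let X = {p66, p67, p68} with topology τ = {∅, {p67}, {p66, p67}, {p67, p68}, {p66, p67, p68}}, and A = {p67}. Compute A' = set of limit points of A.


A' = {p66, p68}

For each x ∈ X, list the open sets U ∈ τ with x ∈ U, then check whether U ∩ (A ∖ {x}) ≠ ∅ for every such U.
  x = p66: opens ∋ x are {p66, p67}, {p66, p67, p68}; each meets A ∖ {p66}, so x IS a limit point.
  x = p67: open {p67} ∋ x has {p67} ∩ (A ∖ {p67}) = ∅, so x is NOT a limit point.
  x = p68: opens ∋ x are {p67, p68}, {p66, p67, p68}; each meets A ∖ {p68}, so x IS a limit point.
Collecting: A' = {p66, p68}.


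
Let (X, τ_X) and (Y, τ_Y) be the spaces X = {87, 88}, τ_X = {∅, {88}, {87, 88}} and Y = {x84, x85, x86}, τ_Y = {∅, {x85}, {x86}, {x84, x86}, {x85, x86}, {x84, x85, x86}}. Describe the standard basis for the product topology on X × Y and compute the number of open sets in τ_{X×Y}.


Basis B = {∅ × ∅, {88} × {x85}, {88} × {x86}, {87, 88} × {x85}, {87, 88} × {x86}, {88} × {x84, x86}, {88} × {x85, x86}, {88} × {x84, x85, x86}, {87, 88} × {x84, x86}, {87, 88} × {x85, x86}, {87, 88} × {x84, x85, x86}}; |τ_{X×Y}| = 18.

Enumerate products U × V with U ∈ τ_X, V ∈ τ_Y (deduplicated):
  ∅ × ∅ = {} (∅)
  {88} × {x85} = {(88,x85)}
  {88} × {x86} = {(88,x86)}
  {87, 88} × {x85} = {(87,x85), (88,x85)}
  {87, 88} × {x86} = {(87,x86), (88,x86)}
  {88} × {x84, x86} = {(88,x84), (88,x86)}
  {88} × {x85, x86} = {(88,x85), (88,x86)}
  {88} × {x84, x85, x86} = {(88,x84), (88,x85), (88,x86)}
  {87, 88} × {x84, x86} = {(87,x84), (87,x86), (88,x84), (88,x86)}
  {87, 88} × {x85, x86} = {(87,x85), (87,x86), (88,x85), (88,x86)}
  {87, 88} × {x84, x85, x86} = {(87,x84), (87,x85), (87,x86), (88,x84), (88,x85), (88,x86)}
These 11 distinct sets form the basis B.
Close under arbitrary unions to get τ_{X×Y}; counting gives |τ_{X×Y}| = 18.


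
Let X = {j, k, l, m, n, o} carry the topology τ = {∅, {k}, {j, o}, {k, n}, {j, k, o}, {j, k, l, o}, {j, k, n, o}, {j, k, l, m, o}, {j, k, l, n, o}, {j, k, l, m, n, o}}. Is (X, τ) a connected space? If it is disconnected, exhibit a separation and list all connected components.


(X, τ) is connected.

Find clopen sets (U ∈ τ with X ∖ U ∈ τ):
  U = ∅, X ∖ U = {j, k, l, m, n, o} — both open, so U is clopen.
  U = {j, k, l, m, n, o}, X ∖ U = ∅ — both open, so U is clopen.
Only trivial clopens (∅ and X) exist, so (X, τ) is connected.
Compute connected components by grouping points that agree on all clopens:
  component: {j, k, l, m, n, o}


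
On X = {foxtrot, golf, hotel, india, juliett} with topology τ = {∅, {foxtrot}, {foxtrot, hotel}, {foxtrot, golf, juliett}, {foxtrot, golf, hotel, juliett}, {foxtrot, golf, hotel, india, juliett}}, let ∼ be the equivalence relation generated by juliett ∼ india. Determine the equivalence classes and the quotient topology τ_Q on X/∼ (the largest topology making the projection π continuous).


X/∼ = {[foxtrot], [golf], [hotel], [india=juliett]}; |τ_Q| = 4.

Equivalence classes: [foxtrot], [golf], [hotel], [india=juliett].
Quotient map π: X → X/∼ sends foxtrot ↦ [foxtrot], golf ↦ [golf], hotel ↦ [hotel], india ↦ [india=juliett], juliett ↦ [india=juliett].
For each subset V ⊆ X/∼, compute π^{-1}(V) ⊆ X and check whether π^{-1}(V) ∈ τ. V is open in τ_Q iff π^{-1}(V) ∈ τ.
  V = {}: π^{-1}(V) = ∅ ∈ τ ✓.
  V = {[foxtrot]}: π^{-1}(V) = {foxtrot} ∈ τ ✓.
  V = {[golf]}: π^{-1}(V) = {golf} ∉ τ ✗.
  V = {[foxtrot], [golf]}: π^{-1}(V) = {foxtrot, golf} ∉ τ ✗.
  V = {[hotel]}: π^{-1}(V) = {hotel} ∉ τ ✗.
  V = {[foxtrot], [hotel]}: π^{-1}(V) = {foxtrot, hotel} ∈ τ ✓.
  V = {[golf], [hotel]}: π^{-1}(V) = {golf, hotel} ∉ τ ✗.
  V = {[foxtrot], [golf], [hotel]}: π^{-1}(V) = {foxtrot, golf, hotel} ∉ τ ✗.
  V = {[india=juliett]}: π^{-1}(V) = {india, juliett} ∉ τ ✗.
  V = {[foxtrot], [india=juliett]}: π^{-1}(V) = {foxtrot, india, juliett} ∉ τ ✗.
  V = {[golf], [india=juliett]}: π^{-1}(V) = {golf, india, juliett} ∉ τ ✗.
  V = {[foxtrot], [golf], [india=juliett]}: π^{-1}(V) = {foxtrot, golf, india, juliett} ∉ τ ✗.
  V = {[hotel], [india=juliett]}: π^{-1}(V) = {hotel, india, juliett} ∉ τ ✗.
  V = {[foxtrot], [hotel], [india=juliett]}: π^{-1}(V) = {foxtrot, hotel, india, juliett} ∉ τ ✗.
  V = {[golf], [hotel], [india=juliett]}: π^{-1}(V) = {golf, hotel, india, juliett} ∉ τ ✗.
  V = {[foxtrot], [golf], [hotel], [india=juliett]}: π^{-1}(V) = {foxtrot, golf, hotel, india, juliett} ∈ τ ✓.
Open sets in the quotient: τ_Q = {{}, {[foxtrot]}, {[foxtrot], [hotel]}, {[foxtrot], [golf], [hotel], [india=juliett]}} (4 elements).


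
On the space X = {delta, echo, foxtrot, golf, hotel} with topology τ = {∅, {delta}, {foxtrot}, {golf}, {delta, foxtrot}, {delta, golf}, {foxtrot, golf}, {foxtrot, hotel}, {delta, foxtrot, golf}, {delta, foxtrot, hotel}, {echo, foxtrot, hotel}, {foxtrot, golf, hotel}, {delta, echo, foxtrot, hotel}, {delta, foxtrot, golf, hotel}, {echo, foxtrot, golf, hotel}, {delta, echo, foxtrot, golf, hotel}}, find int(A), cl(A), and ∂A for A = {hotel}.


int(A) = ∅, cl(A) = {echo, hotel}, ∂A = {echo, hotel}.

Closed sets in (X, τ) are complements of opens:
  closed(X, τ) = {∅, {delta}, {echo}, {golf}, {delta, echo}, {delta, golf}, {echo, golf}, {echo, hotel}, {delta, echo, golf}, {delta, echo, hotel}, {echo, foxtrot, hotel}, {echo, golf, hotel}, {delta, echo, foxtrot, hotel}, {delta, echo, golf, hotel}, {echo, foxtrot, golf, hotel}, {delta, echo, foxtrot, golf, hotel}}.
int(A) = ⋃ {U ∈ τ : U ⊆ A}. Opens contained in A: ∅.
Taking the union of these: int(A) = ∅.
cl(A) = ⋂ {C closed : A ⊆ C}. Closed sets containing A: {echo, hotel}, {delta, echo, hotel}, {echo, foxtrot, hotel}, {echo, golf, hotel}, {delta, echo, foxtrot, hotel}, {delta, echo, golf, hotel}, {echo, foxtrot, golf, hotel}, {delta, echo, foxtrot, golf, hotel}.
Intersecting these: cl(A) = {echo, hotel}.
∂A = cl(A) ∖ int(A) = {echo, hotel} ∖ ∅ = {echo, hotel}.


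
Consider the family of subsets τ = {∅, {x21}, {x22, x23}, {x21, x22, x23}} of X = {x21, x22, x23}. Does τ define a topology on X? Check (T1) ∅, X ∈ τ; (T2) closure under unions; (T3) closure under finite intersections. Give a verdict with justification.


τ IS a topology on X.

Axiom (T1): ∅ ∈ τ? Yes; X ∈ τ? Yes.
Axiom (T2/T3): check pairwise unions and intersections of members of τ.
All pairwise intersections and unions checked — each lies in τ. Therefore τ satisfies (T1), (T2), (T3): it IS a topology on X.


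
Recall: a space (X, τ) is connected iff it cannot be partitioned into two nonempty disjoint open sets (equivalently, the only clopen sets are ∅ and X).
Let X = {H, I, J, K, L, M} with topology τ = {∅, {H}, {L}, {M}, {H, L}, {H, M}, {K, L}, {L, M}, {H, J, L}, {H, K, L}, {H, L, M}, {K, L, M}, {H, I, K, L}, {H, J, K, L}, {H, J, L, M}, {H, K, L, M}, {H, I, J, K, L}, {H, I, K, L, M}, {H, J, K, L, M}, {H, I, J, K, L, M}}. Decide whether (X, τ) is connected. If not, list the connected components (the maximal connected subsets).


(X, τ) is disconnected; components = [{M}, {H, I, J, K, L}].

Find clopen sets (U ∈ τ with X ∖ U ∈ τ):
  U = ∅, X ∖ U = {H, I, J, K, L, M} — both open, so U is clopen.
  U = {M}, X ∖ U = {H, I, J, K, L} — both open, so U is clopen.
  U = {H, I, J, K, L}, X ∖ U = {M} — both open, so U is clopen.
  U = {H, I, J, K, L, M}, X ∖ U = ∅ — both open, so U is clopen.
Nontrivial clopen(s) exist: e.g. {M}. So (X, τ) is disconnected.
Compute connected components by grouping points that agree on all clopens:
  component: {M}
  component: {H, I, J, K, L}


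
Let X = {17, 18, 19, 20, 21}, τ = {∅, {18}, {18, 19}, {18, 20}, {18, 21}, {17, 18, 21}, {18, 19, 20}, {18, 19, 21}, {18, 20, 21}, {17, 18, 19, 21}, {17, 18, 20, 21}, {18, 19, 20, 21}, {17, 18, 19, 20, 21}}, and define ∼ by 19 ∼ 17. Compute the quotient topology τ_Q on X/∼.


X/∼ = {[17=19], [18], [20], [21]}; |τ_Q| = 7.

Equivalence classes: [17=19], [18], [20], [21].
Quotient map π: X → X/∼ sends 17 ↦ [17=19], 18 ↦ [18], 19 ↦ [17=19], 20 ↦ [20], 21 ↦ [21].
For each subset V ⊆ X/∼, compute π^{-1}(V) ⊆ X and check whether π^{-1}(V) ∈ τ. V is open in τ_Q iff π^{-1}(V) ∈ τ.
  V = {}: π^{-1}(V) = ∅ ∈ τ ✓.
  V = {[17=19]}: π^{-1}(V) = {17, 19} ∉ τ ✗.
  V = {[18]}: π^{-1}(V) = {18} ∈ τ ✓.
  V = {[17=19], [18]}: π^{-1}(V) = {17, 18, 19} ∉ τ ✗.
  V = {[20]}: π^{-1}(V) = {20} ∉ τ ✗.
  V = {[17=19], [20]}: π^{-1}(V) = {17, 19, 20} ∉ τ ✗.
  V = {[18], [20]}: π^{-1}(V) = {18, 20} ∈ τ ✓.
  V = {[17=19], [18], [20]}: π^{-1}(V) = {17, 18, 19, 20} ∉ τ ✗.
  V = {[21]}: π^{-1}(V) = {21} ∉ τ ✗.
  V = {[17=19], [21]}: π^{-1}(V) = {17, 19, 21} ∉ τ ✗.
  V = {[18], [21]}: π^{-1}(V) = {18, 21} ∈ τ ✓.
  V = {[17=19], [18], [21]}: π^{-1}(V) = {17, 18, 19, 21} ∈ τ ✓.
  V = {[20], [21]}: π^{-1}(V) = {20, 21} ∉ τ ✗.
  V = {[17=19], [20], [21]}: π^{-1}(V) = {17, 19, 20, 21} ∉ τ ✗.
  V = {[18], [20], [21]}: π^{-1}(V) = {18, 20, 21} ∈ τ ✓.
  V = {[17=19], [18], [20], [21]}: π^{-1}(V) = {17, 18, 19, 20, 21} ∈ τ ✓.
Open sets in the quotient: τ_Q = {{}, {[18]}, {[18], [20]}, {[18], [21]}, {[17=19], [18], [21]}, {[18], [20], [21]}, {[17=19], [18], [20], [21]}} (7 elements).


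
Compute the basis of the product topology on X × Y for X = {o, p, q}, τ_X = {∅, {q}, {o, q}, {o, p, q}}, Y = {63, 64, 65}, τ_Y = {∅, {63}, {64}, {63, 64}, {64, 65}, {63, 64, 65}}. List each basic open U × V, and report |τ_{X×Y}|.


Basis B = {∅ × ∅, {q} × {63}, {q} × {64}, {o, q} × {63}, {o, q} × {64}, {q} × {63, 64}, {q} × {64, 65}, {o, p, q} × {63}, {o, p, q} × {64}, {q} × {63, 64, 65}, {o, q} × {63, 64}, {o, q} × {64, 65}, {o, q} × {63, 64, 65}, {o, p, q} × {63, 64}, {o, p, q} × {64, 65}, {o, p, q} × {63, 64, 65}}; |τ_{X×Y}| = 40.

Enumerate products U × V with U ∈ τ_X, V ∈ τ_Y (deduplicated):
  ∅ × ∅ = {} (∅)
  {q} × {63} = {(q,63)}
  {q} × {64} = {(q,64)}
  {o, q} × {63} = {(o,63), (q,63)}
  {o, q} × {64} = {(o,64), (q,64)}
  {q} × {63, 64} = {(q,63), (q,64)}
  {q} × {64, 65} = {(q,64), (q,65)}
  {o, p, q} × {63} = {(o,63), (p,63), (q,63)}
  {o, p, q} × {64} = {(o,64), (p,64), (q,64)}
  {q} × {63, 64, 65} = {(q,63), (q,64), (q,65)}
  {o, q} × {63, 64} = {(o,63), (o,64), (q,63), (q,64)}
  {o, q} × {64, 65} = {(o,64), (o,65), (q,64), (q,65)}
  {o, q} × {63, 64, 65} = {(o,63), (o,64), (o,65), (q,63), (q,64), (q,65)}
  {o, p, q} × {63, 64} = {(o,63), (o,64), (p,63), (p,64), (q,63), (q,64)}
  {o, p, q} × {64, 65} = {(o,64), (o,65), (p,64), (p,65), (q,64), (q,65)}
  {o, p, q} × {63, 64, 65} = {(o,63), (o,64), (o,65), (p,63), (p,64), (p,65), (q,63), (q,64), (q,65)}
These 16 distinct sets form the basis B.
Close under arbitrary unions to get τ_{X×Y}; counting gives |τ_{X×Y}| = 40.


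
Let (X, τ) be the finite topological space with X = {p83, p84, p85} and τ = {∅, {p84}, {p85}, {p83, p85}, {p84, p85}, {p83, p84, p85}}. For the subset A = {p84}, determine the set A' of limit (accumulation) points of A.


A' = ∅

For each x ∈ X, list the open sets U ∈ τ with x ∈ U, then check whether U ∩ (A ∖ {x}) ≠ ∅ for every such U.
  x = p83: open {p83, p85} ∋ x has {p83, p85} ∩ (A ∖ {p83}) = ∅, so x is NOT a limit point.
  x = p84: open {p84} ∋ x has {p84} ∩ (A ∖ {p84}) = ∅, so x is NOT a limit point.
  x = p85: open {p85} ∋ x has {p85} ∩ (A ∖ {p85}) = ∅, so x is NOT a limit point.
Collecting: A' = ∅.


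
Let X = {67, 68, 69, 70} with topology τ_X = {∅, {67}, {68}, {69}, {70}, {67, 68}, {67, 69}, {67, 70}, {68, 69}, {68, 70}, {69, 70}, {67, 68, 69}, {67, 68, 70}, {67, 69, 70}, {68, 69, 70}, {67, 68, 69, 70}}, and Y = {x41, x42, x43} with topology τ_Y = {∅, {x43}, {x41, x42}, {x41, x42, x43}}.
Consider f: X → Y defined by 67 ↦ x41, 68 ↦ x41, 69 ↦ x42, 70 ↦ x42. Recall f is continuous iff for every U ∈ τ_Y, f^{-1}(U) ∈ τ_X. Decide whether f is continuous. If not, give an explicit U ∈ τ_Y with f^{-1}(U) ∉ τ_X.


f IS continuous.

Compute f^{-1}(U) for each U ∈ τ_Y:
  U = ∅: f^{-1}(U) = ∅ ∈ τ_X ✓.
  U = {x43}: f^{-1}(U) = ∅ ∈ τ_X ✓.
  U = {x41, x42}: f^{-1}(U) = {67, 68, 69, 70} ∈ τ_X ✓.
  U = {x41, x42, x43}: f^{-1}(U) = {67, 68, 69, 70} ∈ τ_X ✓.
Every preimage lies in τ_X, so f IS continuous.


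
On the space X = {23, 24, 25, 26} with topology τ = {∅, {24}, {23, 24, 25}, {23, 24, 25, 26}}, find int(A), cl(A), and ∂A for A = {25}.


int(A) = ∅, cl(A) = {23, 25, 26}, ∂A = {23, 25, 26}.

Closed sets in (X, τ) are complements of opens:
  closed(X, τ) = {∅, {26}, {23, 25, 26}, {23, 24, 25, 26}}.
int(A) = ⋃ {U ∈ τ : U ⊆ A}. Opens contained in A: ∅.
Taking the union of these: int(A) = ∅.
cl(A) = ⋂ {C closed : A ⊆ C}. Closed sets containing A: {23, 25, 26}, {23, 24, 25, 26}.
Intersecting these: cl(A) = {23, 25, 26}.
∂A = cl(A) ∖ int(A) = {23, 25, 26} ∖ ∅ = {23, 25, 26}.


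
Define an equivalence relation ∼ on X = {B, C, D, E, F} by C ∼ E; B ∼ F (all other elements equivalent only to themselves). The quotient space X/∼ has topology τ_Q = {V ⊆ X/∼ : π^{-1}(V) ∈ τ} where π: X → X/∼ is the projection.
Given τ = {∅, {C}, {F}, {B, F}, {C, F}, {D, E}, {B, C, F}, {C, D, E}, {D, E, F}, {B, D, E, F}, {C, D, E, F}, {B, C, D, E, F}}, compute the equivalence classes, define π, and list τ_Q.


X/∼ = {[B=F], [C=E], [D]}; |τ_Q| = 4.

Equivalence classes: [B=F], [C=E], [D].
Quotient map π: X → X/∼ sends B ↦ [B=F], C ↦ [C=E], D ↦ [D], E ↦ [C=E], F ↦ [B=F].
For each subset V ⊆ X/∼, compute π^{-1}(V) ⊆ X and check whether π^{-1}(V) ∈ τ. V is open in τ_Q iff π^{-1}(V) ∈ τ.
  V = {}: π^{-1}(V) = ∅ ∈ τ ✓.
  V = {[B=F]}: π^{-1}(V) = {B, F} ∈ τ ✓.
  V = {[C=E]}: π^{-1}(V) = {C, E} ∉ τ ✗.
  V = {[B=F], [C=E]}: π^{-1}(V) = {B, C, E, F} ∉ τ ✗.
  V = {[D]}: π^{-1}(V) = {D} ∉ τ ✗.
  V = {[B=F], [D]}: π^{-1}(V) = {B, D, F} ∉ τ ✗.
  V = {[C=E], [D]}: π^{-1}(V) = {C, D, E} ∈ τ ✓.
  V = {[B=F], [C=E], [D]}: π^{-1}(V) = {B, C, D, E, F} ∈ τ ✓.
Open sets in the quotient: τ_Q = {{}, {[B=F]}, {[C=E], [D]}, {[B=F], [C=E], [D]}} (4 elements).


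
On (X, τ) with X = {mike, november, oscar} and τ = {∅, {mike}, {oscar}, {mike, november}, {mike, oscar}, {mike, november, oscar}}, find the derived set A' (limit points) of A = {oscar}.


A' = ∅

For each x ∈ X, list the open sets U ∈ τ with x ∈ U, then check whether U ∩ (A ∖ {x}) ≠ ∅ for every such U.
  x = mike: open {mike} ∋ x has {mike} ∩ (A ∖ {mike}) = ∅, so x is NOT a limit point.
  x = november: open {mike, november} ∋ x has {mike, november} ∩ (A ∖ {november}) = ∅, so x is NOT a limit point.
  x = oscar: open {oscar} ∋ x has {oscar} ∩ (A ∖ {oscar}) = ∅, so x is NOT a limit point.
Collecting: A' = ∅.


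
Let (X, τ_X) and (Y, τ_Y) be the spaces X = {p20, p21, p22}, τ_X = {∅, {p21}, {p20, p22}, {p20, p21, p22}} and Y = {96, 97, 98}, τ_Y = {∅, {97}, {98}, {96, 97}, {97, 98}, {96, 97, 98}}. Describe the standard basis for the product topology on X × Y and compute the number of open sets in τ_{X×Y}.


Basis B = {∅ × ∅, {p21} × {97}, {p21} × {98}, {p20, p22} × {97}, {p20, p22} × {98}, {p21} × {96, 97}, {p21} × {97, 98}, {p20, p21, p22} × {97}, {p20, p21, p22} × {98}, {p21} × {96, 97, 98}, {p20, p22} × {96, 97}, {p20, p22} × {97, 98}, {p20, p22} × {96, 97, 98}, {p20, p21, p22} × {96, 97}, {p20, p21, p22} × {97, 98}, {p20, p21, p22} × {96, 97, 98}}; |τ_{X×Y}| = 36.

Enumerate products U × V with U ∈ τ_X, V ∈ τ_Y (deduplicated):
  ∅ × ∅ = {} (∅)
  {p21} × {97} = {(p21,97)}
  {p21} × {98} = {(p21,98)}
  {p20, p22} × {97} = {(p20,97), (p22,97)}
  {p20, p22} × {98} = {(p20,98), (p22,98)}
  {p21} × {96, 97} = {(p21,96), (p21,97)}
  {p21} × {97, 98} = {(p21,97), (p21,98)}
  {p20, p21, p22} × {97} = {(p20,97), (p21,97), (p22,97)}
  {p20, p21, p22} × {98} = {(p20,98), (p21,98), (p22,98)}
  {p21} × {96, 97, 98} = {(p21,96), (p21,97), (p21,98)}
  {p20, p22} × {96, 97} = {(p20,96), (p20,97), (p22,96), (p22,97)}
  {p20, p22} × {97, 98} = {(p20,97), (p20,98), (p22,97), (p22,98)}
  {p20, p22} × {96, 97, 98} = {(p20,96), (p20,97), (p20,98), (p22,96), (p22,97), (p22,98)}
  {p20, p21, p22} × {96, 97} = {(p20,96), (p20,97), (p21,96), (p21,97), (p22,96), (p22,97)}
  {p20, p21, p22} × {97, 98} = {(p20,97), (p20,98), (p21,97), (p21,98), (p22,97), (p22,98)}
  {p20, p21, p22} × {96, 97, 98} = {(p20,96), (p20,97), (p20,98), (p21,96), (p21,97), (p21,98), (p22,96), (p22,97), (p22,98)}
These 16 distinct sets form the basis B.
Close under arbitrary unions to get τ_{X×Y}; counting gives |τ_{X×Y}| = 36.


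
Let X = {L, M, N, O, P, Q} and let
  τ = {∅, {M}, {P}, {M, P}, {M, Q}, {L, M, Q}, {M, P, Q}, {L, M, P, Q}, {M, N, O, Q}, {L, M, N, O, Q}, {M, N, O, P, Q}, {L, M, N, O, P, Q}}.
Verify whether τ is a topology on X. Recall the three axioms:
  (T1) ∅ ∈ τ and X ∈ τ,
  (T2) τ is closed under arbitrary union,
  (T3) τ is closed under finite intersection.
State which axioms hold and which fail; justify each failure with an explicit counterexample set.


τ IS a topology on X.

Axiom (T1): ∅ ∈ τ? Yes; X ∈ τ? Yes.
Axiom (T2/T3): check pairwise unions and intersections of members of τ.
All pairwise intersections and unions checked — each lies in τ. Therefore τ satisfies (T1), (T2), (T3): it IS a topology on X.


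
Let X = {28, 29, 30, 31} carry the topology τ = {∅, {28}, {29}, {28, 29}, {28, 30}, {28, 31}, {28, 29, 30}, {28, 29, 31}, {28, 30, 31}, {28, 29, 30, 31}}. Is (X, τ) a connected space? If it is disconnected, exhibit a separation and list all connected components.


(X, τ) is disconnected; components = [{29}, {28, 30, 31}].

Find clopen sets (U ∈ τ with X ∖ U ∈ τ):
  U = ∅, X ∖ U = {28, 29, 30, 31} — both open, so U is clopen.
  U = {29}, X ∖ U = {28, 30, 31} — both open, so U is clopen.
  U = {28, 30, 31}, X ∖ U = {29} — both open, so U is clopen.
  U = {28, 29, 30, 31}, X ∖ U = ∅ — both open, so U is clopen.
Nontrivial clopen(s) exist: e.g. {29}. So (X, τ) is disconnected.
Compute connected components by grouping points that agree on all clopens:
  component: {29}
  component: {28, 30, 31}


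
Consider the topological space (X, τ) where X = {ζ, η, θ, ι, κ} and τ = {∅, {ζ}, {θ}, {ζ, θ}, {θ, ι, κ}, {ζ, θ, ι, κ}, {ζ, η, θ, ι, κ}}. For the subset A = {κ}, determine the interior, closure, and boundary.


int(A) = ∅, cl(A) = {η, ι, κ}, ∂A = {η, ι, κ}.

Closed sets in (X, τ) are complements of opens:
  closed(X, τ) = {∅, {η}, {ζ, η}, {η, ι, κ}, {ζ, η, ι, κ}, {η, θ, ι, κ}, {ζ, η, θ, ι, κ}}.
int(A) = ⋃ {U ∈ τ : U ⊆ A}. Opens contained in A: ∅.
Taking the union of these: int(A) = ∅.
cl(A) = ⋂ {C closed : A ⊆ C}. Closed sets containing A: {η, ι, κ}, {ζ, η, ι, κ}, {η, θ, ι, κ}, {ζ, η, θ, ι, κ}.
Intersecting these: cl(A) = {η, ι, κ}.
∂A = cl(A) ∖ int(A) = {η, ι, κ} ∖ ∅ = {η, ι, κ}.


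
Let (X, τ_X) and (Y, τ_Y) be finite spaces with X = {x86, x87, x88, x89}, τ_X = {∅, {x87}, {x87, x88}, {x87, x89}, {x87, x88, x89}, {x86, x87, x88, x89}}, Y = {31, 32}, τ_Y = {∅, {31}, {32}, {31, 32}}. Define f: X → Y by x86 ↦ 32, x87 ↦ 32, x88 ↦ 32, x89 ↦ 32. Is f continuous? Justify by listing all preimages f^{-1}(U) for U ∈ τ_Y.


f IS continuous.

Compute f^{-1}(U) for each U ∈ τ_Y:
  U = ∅: f^{-1}(U) = ∅ ∈ τ_X ✓.
  U = {31}: f^{-1}(U) = ∅ ∈ τ_X ✓.
  U = {32}: f^{-1}(U) = {x86, x87, x88, x89} ∈ τ_X ✓.
  U = {31, 32}: f^{-1}(U) = {x86, x87, x88, x89} ∈ τ_X ✓.
Every preimage lies in τ_X, so f IS continuous.


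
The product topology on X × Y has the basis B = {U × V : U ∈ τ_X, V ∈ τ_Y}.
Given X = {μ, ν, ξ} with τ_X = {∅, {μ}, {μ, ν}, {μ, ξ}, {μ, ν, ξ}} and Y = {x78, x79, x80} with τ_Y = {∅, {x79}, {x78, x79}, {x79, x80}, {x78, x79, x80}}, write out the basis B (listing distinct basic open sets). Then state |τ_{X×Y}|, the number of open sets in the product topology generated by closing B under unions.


Basis B = {∅ × ∅, {μ} × {x79}, {μ} × {x78, x79}, {μ} × {x79, x80}, {μ, ν} × {x79}, {μ, ξ} × {x79}, {μ} × {x78, x79, x80}, {μ, ν, ξ} × {x79}, {μ, ν} × {x78, x79}, {μ, ξ} × {x78, x79}, {μ, ν} × {x79, x80}, {μ, ξ} × {x79, x80}, {μ, ν} × {x78, x79, x80}, {μ, ξ} × {x78, x79, x80}, {μ, ν, ξ} × {x78, x79}, {μ, ν, ξ} × {x79, x80}, {μ, ν, ξ} × {x78, x79, x80}}; |τ_{X×Y}| = 48.

Enumerate products U × V with U ∈ τ_X, V ∈ τ_Y (deduplicated):
  ∅ × ∅ = {} (∅)
  {μ} × {x79} = {(μ,x79)}
  {μ} × {x78, x79} = {(μ,x78), (μ,x79)}
  {μ} × {x79, x80} = {(μ,x79), (μ,x80)}
  {μ, ν} × {x79} = {(μ,x79), (ν,x79)}
  {μ, ξ} × {x79} = {(μ,x79), (ξ,x79)}
  {μ} × {x78, x79, x80} = {(μ,x78), (μ,x79), (μ,x80)}
  {μ, ν, ξ} × {x79} = {(μ,x79), (ν,x79), (ξ,x79)}
  {μ, ν} × {x78, x79} = {(μ,x78), (μ,x79), (ν,x78), (ν,x79)}
  {μ, ξ} × {x78, x79} = {(μ,x78), (μ,x79), (ξ,x78), (ξ,x79)}
  {μ, ν} × {x79, x80} = {(μ,x79), (μ,x80), (ν,x79), (ν,x80)}
  {μ, ξ} × {x79, x80} = {(μ,x79), (μ,x80), (ξ,x79), (ξ,x80)}
  {μ, ν} × {x78, x79, x80} = {(μ,x78), (μ,x79), (μ,x80), (ν,x78), (ν,x79), (ν,x80)}
  {μ, ξ} × {x78, x79, x80} = {(μ,x78), (μ,x79), (μ,x80), (ξ,x78), (ξ,x79), (ξ,x80)}
  {μ, ν, ξ} × {x78, x79} = {(μ,x78), (μ,x79), (ν,x78), (ν,x79), (ξ,x78), (ξ,x79)}
  {μ, ν, ξ} × {x79, x80} = {(μ,x79), (μ,x80), (ν,x79), (ν,x80), (ξ,x79), (ξ,x80)}
  {μ, ν, ξ} × {x78, x79, x80} = {(μ,x78), (μ,x79), (μ,x80), (ν,x78), (ν,x79), (ν,x80), (ξ,x78), (ξ,x79), (ξ,x80)}
These 17 distinct sets form the basis B.
Close under arbitrary unions to get τ_{X×Y}; counting gives |τ_{X×Y}| = 48.


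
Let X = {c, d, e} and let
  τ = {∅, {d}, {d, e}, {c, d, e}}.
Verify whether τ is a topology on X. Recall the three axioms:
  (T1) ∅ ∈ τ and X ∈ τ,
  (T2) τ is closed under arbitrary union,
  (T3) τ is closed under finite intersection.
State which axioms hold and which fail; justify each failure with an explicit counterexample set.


τ IS a topology on X.

Axiom (T1): ∅ ∈ τ? Yes; X ∈ τ? Yes.
Axiom (T2/T3): check pairwise unions and intersections of members of τ.
All pairwise intersections and unions checked — each lies in τ. Therefore τ satisfies (T1), (T2), (T3): it IS a topology on X.


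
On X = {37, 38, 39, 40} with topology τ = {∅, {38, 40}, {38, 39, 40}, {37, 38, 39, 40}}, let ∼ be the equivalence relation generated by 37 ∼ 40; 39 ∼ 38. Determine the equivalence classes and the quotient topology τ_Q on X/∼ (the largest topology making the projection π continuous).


X/∼ = {[37=40], [38=39]}; |τ_Q| = 2.

Equivalence classes: [37=40], [38=39].
Quotient map π: X → X/∼ sends 37 ↦ [37=40], 38 ↦ [38=39], 39 ↦ [38=39], 40 ↦ [37=40].
For each subset V ⊆ X/∼, compute π^{-1}(V) ⊆ X and check whether π^{-1}(V) ∈ τ. V is open in τ_Q iff π^{-1}(V) ∈ τ.
  V = {}: π^{-1}(V) = ∅ ∈ τ ✓.
  V = {[37=40]}: π^{-1}(V) = {37, 40} ∉ τ ✗.
  V = {[38=39]}: π^{-1}(V) = {38, 39} ∉ τ ✗.
  V = {[37=40], [38=39]}: π^{-1}(V) = {37, 38, 39, 40} ∈ τ ✓.
Open sets in the quotient: τ_Q = {{}, {[37=40], [38=39]}} (2 elements).


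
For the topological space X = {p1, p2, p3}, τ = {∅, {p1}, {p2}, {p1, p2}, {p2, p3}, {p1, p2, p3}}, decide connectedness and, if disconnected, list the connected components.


(X, τ) is disconnected; components = [{p1}, {p2, p3}].

Find clopen sets (U ∈ τ with X ∖ U ∈ τ):
  U = ∅, X ∖ U = {p1, p2, p3} — both open, so U is clopen.
  U = {p1}, X ∖ U = {p2, p3} — both open, so U is clopen.
  U = {p2, p3}, X ∖ U = {p1} — both open, so U is clopen.
  U = {p1, p2, p3}, X ∖ U = ∅ — both open, so U is clopen.
Nontrivial clopen(s) exist: e.g. {p2, p3}. So (X, τ) is disconnected.
Compute connected components by grouping points that agree on all clopens:
  component: {p1}
  component: {p2, p3}


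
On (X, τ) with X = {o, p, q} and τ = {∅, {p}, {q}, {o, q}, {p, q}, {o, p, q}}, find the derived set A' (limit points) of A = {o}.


A' = ∅

For each x ∈ X, list the open sets U ∈ τ with x ∈ U, then check whether U ∩ (A ∖ {x}) ≠ ∅ for every such U.
  x = o: open {o, q} ∋ x has {o, q} ∩ (A ∖ {o}) = ∅, so x is NOT a limit point.
  x = p: open {p} ∋ x has {p} ∩ (A ∖ {p}) = ∅, so x is NOT a limit point.
  x = q: open {q} ∋ x has {q} ∩ (A ∖ {q}) = ∅, so x is NOT a limit point.
Collecting: A' = ∅.


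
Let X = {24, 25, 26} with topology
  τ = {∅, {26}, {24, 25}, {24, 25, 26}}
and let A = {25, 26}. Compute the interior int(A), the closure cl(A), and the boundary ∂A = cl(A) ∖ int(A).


int(A) = {26}, cl(A) = {24, 25, 26}, ∂A = {24, 25}.

Closed sets in (X, τ) are complements of opens:
  closed(X, τ) = {∅, {26}, {24, 25}, {24, 25, 26}}.
int(A) = ⋃ {U ∈ τ : U ⊆ A}. Opens contained in A: ∅, {26}.
Taking the union of these: int(A) = {26}.
cl(A) = ⋂ {C closed : A ⊆ C}. Closed sets containing A: {24, 25, 26}.
Intersecting these: cl(A) = {24, 25, 26}.
∂A = cl(A) ∖ int(A) = {24, 25, 26} ∖ {26} = {24, 25}.


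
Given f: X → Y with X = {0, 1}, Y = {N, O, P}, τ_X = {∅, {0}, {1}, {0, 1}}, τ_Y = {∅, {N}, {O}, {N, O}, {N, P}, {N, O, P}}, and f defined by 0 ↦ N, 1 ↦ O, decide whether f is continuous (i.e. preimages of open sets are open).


f IS continuous.

Compute f^{-1}(U) for each U ∈ τ_Y:
  U = ∅: f^{-1}(U) = ∅ ∈ τ_X ✓.
  U = {N}: f^{-1}(U) = {0} ∈ τ_X ✓.
  U = {O}: f^{-1}(U) = {1} ∈ τ_X ✓.
  U = {N, O}: f^{-1}(U) = {0, 1} ∈ τ_X ✓.
  U = {N, P}: f^{-1}(U) = {0} ∈ τ_X ✓.
  U = {N, O, P}: f^{-1}(U) = {0, 1} ∈ τ_X ✓.
Every preimage lies in τ_X, so f IS continuous.


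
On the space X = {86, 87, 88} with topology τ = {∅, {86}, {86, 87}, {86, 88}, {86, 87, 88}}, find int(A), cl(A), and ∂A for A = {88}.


int(A) = ∅, cl(A) = {88}, ∂A = {88}.

Closed sets in (X, τ) are complements of opens:
  closed(X, τ) = {∅, {87}, {88}, {87, 88}, {86, 87, 88}}.
int(A) = ⋃ {U ∈ τ : U ⊆ A}. Opens contained in A: ∅.
Taking the union of these: int(A) = ∅.
cl(A) = ⋂ {C closed : A ⊆ C}. Closed sets containing A: {88}, {87, 88}, {86, 87, 88}.
Intersecting these: cl(A) = {88}.
∂A = cl(A) ∖ int(A) = {88} ∖ ∅ = {88}.


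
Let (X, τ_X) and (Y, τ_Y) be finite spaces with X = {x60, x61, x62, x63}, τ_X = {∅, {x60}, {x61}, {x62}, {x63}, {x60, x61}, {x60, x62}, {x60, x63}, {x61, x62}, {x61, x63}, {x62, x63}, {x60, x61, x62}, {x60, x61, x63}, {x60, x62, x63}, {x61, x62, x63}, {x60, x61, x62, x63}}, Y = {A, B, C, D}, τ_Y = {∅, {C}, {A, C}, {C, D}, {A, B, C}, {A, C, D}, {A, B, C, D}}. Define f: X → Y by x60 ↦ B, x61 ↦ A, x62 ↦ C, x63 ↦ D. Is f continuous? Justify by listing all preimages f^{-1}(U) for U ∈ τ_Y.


f IS continuous.

Compute f^{-1}(U) for each U ∈ τ_Y:
  U = ∅: f^{-1}(U) = ∅ ∈ τ_X ✓.
  U = {C}: f^{-1}(U) = {x62} ∈ τ_X ✓.
  U = {A, C}: f^{-1}(U) = {x61, x62} ∈ τ_X ✓.
  U = {C, D}: f^{-1}(U) = {x62, x63} ∈ τ_X ✓.
  U = {A, B, C}: f^{-1}(U) = {x60, x61, x62} ∈ τ_X ✓.
  U = {A, C, D}: f^{-1}(U) = {x61, x62, x63} ∈ τ_X ✓.
  U = {A, B, C, D}: f^{-1}(U) = {x60, x61, x62, x63} ∈ τ_X ✓.
Every preimage lies in τ_X, so f IS continuous.
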